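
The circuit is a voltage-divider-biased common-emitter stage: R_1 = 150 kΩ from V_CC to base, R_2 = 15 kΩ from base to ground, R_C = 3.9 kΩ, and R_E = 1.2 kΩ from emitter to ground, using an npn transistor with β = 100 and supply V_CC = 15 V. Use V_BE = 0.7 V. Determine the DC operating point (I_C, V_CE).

I_C ≈ 0.49 mA, V_CE ≈ 12 V

Thevenize the base divider: V_Th = V_CC·R_2/(R_1+R_2) = 15×15/165 = 1.36 V, R_Th = R_1‖R_2 = 13.6 kΩ.
Base-emitter loop: V_Th = I_B·R_Th + V_BE + (β+1)I_B·R_E, so I_B = (1.36 − 0.7) / (13.6 + 101×1.2) = 0.00492 mA.
I_C = β·I_B = 100×0.00492 = 0.492 mA, and I_E = (β+1)I_B = 0.497 mA.
V_CE = V_CC − I_C·R_C − I_E·R_E = 15 − 0.492×3.9 − 0.497×1.2 = 12.5 V.
V_CE = 12.5 V > 0.2 V confirms active-region operation.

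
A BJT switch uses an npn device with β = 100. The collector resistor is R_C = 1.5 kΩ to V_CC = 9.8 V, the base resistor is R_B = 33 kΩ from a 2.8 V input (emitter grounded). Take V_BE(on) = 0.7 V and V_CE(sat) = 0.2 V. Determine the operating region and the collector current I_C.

Assume active. Base-emitter loop: I_B = (V_BB − V_BE)/R_B = (2.8 − 0.7)/33 = 0.0636 mA.
I_C = β·I_B = 100×0.0636 = 6.36 mA.
V_CE = V_CC − I_C·R_C = 9.8 − 6.36×1.5 = 0.255 V > V_CE(sat), so the active-region assumption holds.

active; I_C ≈ 6.4 mA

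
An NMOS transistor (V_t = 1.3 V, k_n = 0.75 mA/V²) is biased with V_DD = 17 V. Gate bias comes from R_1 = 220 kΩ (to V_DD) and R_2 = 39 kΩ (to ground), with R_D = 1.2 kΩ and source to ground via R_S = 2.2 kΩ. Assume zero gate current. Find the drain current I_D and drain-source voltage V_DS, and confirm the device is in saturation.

V_G = V_DD·R_2/(R_1+R_2) = 17×39/259 = 2.56 V.
Assume saturation: I_D = (k_n/2)(V_GS − V_t)² with V_GS = V_G − I_D·R_S = 2.56 − 2.2·I_D.
Substituting gives 1.82·I_D² − 3.08·I_D + 0.595 = 0, with roots I_D = 0.223 or 1.47 mA.
The root I_D = 1.47 mA gives V_GS = -0.682 V ≤ V_t, so take I_D = 0.223 mA.
Then V_GS = 2.07 V and V_DS = V_DD − I_D(R_D+R_S) = 17 − 0.223×3.4 = 16.2 V.
Saturation requires V_DS ≥ V_GS − V_t = 0.77 V; 16.2 ≥ 0.77 ✓.

I_D ≈ 0.22 mA, V_DS ≈ 16 V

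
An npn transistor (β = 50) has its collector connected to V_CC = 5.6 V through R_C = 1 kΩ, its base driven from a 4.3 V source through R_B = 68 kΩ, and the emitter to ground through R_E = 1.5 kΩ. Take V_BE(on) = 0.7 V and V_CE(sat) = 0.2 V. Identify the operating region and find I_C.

active; I_C ≈ 1.2 mA

Assume active. Base-emitter loop: I_B = (V_BB − V_BE)/(R_B + (β+1)R_E) = (4.3 − 0.7)/(68 + 51×1.5) = 0.0249 mA.
I_C = β·I_B = 50×0.0249 = 1.25 mA.
V_CE = V_CC − I_C·R_C − I_E·R_E = 5.6 − 1.25×1 − 1.27×1.5 = 2.45 V > V_CE(sat), so the active-region assumption holds.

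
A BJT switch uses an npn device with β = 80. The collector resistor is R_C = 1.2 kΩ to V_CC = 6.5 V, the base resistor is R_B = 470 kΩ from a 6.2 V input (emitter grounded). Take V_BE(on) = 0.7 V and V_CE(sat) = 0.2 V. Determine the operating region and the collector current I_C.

Assume active. Base-emitter loop: I_B = (V_BB − V_BE)/R_B = (6.2 − 0.7)/470 = 0.0117 mA.
I_C = β·I_B = 80×0.0117 = 0.936 mA.
V_CE = V_CC − I_C·R_C = 6.5 − 0.936×1.2 = 5.38 V > V_CE(sat), so the active-region assumption holds.

active; I_C ≈ 0.94 mA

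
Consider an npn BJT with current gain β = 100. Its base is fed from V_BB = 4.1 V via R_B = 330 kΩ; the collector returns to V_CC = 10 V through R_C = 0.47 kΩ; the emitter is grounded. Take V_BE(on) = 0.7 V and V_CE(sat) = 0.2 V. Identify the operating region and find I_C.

Assume active. Base-emitter loop: I_B = (V_BB − V_BE)/R_B = (4.1 − 0.7)/330 = 0.0103 mA.
I_C = β·I_B = 100×0.0103 = 1.03 mA.
V_CE = V_CC − I_C·R_C = 10 − 1.03×0.47 = 9.52 V > V_CE(sat), so the active-region assumption holds.

active; I_C ≈ 1 mA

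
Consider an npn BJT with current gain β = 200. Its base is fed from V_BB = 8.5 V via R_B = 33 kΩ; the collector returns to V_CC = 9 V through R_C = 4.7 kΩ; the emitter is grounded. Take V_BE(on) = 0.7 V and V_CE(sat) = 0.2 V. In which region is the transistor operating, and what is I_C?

Assume active: I_B = (8.5 − 0.7)/33 = 0.236 mA, giving I_C = β·I_B = 47.3 mA.
But then V_CE = 9 − 47.3×4.7 = -213 V < V_CE(sat) = 0.2 V — impossible in the active region.
So the transistor is saturated. With V_CE = 0.2 V, I_C = (V_CC − 0.2)/R_C = 8.8/4.7 = 1.87 mA.
Check: β·I_B = 47.3 mA > I_C = 1.87 mA, confirming saturation.

saturation; I_C ≈ 1.9 mA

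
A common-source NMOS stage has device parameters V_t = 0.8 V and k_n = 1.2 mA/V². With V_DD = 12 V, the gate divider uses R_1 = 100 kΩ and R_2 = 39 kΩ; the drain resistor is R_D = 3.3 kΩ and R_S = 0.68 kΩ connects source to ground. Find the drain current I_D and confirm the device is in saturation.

I_D ≈ 1.5 mA

V_G = V_DD·R_2/(R_1+R_2) = 12×39/139 = 3.37 V.
Assume saturation: I_D = (k_n/2)(V_GS − V_t)² with V_GS = V_G − I_D·R_S = 3.37 − 0.68·I_D.
Substituting gives 0.277·I_D² − 3.09·I_D + 3.95 = 0, with roots I_D = 1.47 or 9.68 mA.
The root I_D = 9.68 mA gives V_GS = -3.22 V ≤ V_t, so take I_D = 1.47 mA.
Then V_GS = 2.37 V and V_DS = V_DD − I_D(R_D+R_S) = 12 − 1.47×3.98 = 6.14 V.
Saturation requires V_DS ≥ V_GS − V_t = 1.57 V; 6.14 ≥ 1.57 ✓.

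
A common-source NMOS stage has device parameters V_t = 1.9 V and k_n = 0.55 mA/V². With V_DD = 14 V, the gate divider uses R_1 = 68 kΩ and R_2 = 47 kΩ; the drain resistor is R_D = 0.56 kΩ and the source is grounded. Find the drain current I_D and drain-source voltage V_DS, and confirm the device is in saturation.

V_G = V_DD·R_2/(R_1+R_2) = 14×47/115 = 5.72 V. With the source grounded, V_GS = V_G = 5.72 V.
Assume saturation: I_D = (k_n/2)(V_GS − V_t)² = (0.55/2)×(5.72 − 1.9)² = 0.275×3.82² = 4.02 mA.
V_DS = V_DD − I_D·R_D = 14 − 4.02×0.56 = 11.8 V.
Saturation requires V_DS ≥ V_GS − V_t = 3.82 V; 11.8 ≥ 3.82 ✓.

I_D ≈ 4 mA, V_DS ≈ 12 V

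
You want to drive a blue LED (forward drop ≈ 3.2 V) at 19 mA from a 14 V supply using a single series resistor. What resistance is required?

The resistor drops V_S − V_D = 14 − 3.2 = 10.8 V at 19 mA.
R = 10.8 V / 19 mA = 0.568 kΩ.

R ≈ 0.57 kΩ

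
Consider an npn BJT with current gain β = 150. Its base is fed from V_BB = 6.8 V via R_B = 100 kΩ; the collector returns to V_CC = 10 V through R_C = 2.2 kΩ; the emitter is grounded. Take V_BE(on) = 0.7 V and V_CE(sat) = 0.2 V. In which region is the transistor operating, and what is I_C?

saturation; I_C ≈ 4.5 mA

Assume active: I_B = (6.8 − 0.7)/100 = 0.061 mA, giving I_C = β·I_B = 9.15 mA.
But then V_CE = 10 − 9.15×2.2 = -10.1 V < V_CE(sat) = 0.2 V — impossible in the active region.
So the transistor is saturated. With V_CE = 0.2 V, I_C = (V_CC − 0.2)/R_C = 9.8/2.2 = 4.45 mA.
Check: β·I_B = 9.15 mA > I_C = 4.45 mA, confirming saturation.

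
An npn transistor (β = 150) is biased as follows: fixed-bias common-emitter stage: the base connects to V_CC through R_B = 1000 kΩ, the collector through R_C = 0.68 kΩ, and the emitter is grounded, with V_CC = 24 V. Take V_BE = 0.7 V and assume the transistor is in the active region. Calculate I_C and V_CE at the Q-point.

Base loop: V_CC = I_B·R_B + V_BE, so I_B = (24 − 0.7)/1000 kΩ = 0.0233 mA.
In the active region I_C = β·I_B = 150 × 0.0233 = 3.5 mA.
Collector loop: V_CE = V_CC − I_C·R_C = 24 − 3.5×0.68 = 21.6 V.
Since V_CE = 21.6 V > V_CE(sat) ≈ 0.2 V, the transistor is in the active region as assumed.

I_C ≈ 3.5 mA, V_CE ≈ 22 V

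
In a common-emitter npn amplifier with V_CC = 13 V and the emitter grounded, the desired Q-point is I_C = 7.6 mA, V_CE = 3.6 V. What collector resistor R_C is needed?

Collector loop: V_CC = I_C·R_C + V_CE.
R_C = (V_CC − V_CE)/I_C = (13 − 3.6)/7.6 = 1.24 kΩ.

R_C ≈ 1.2 kΩ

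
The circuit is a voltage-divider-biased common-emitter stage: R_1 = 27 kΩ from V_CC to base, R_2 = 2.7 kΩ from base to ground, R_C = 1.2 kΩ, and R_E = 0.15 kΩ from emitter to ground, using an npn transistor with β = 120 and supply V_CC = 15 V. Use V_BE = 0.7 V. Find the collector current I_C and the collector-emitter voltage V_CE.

I_C ≈ 3.9 mA, V_CE ≈ 9.8 V

Thevenize the base divider: V_Th = V_CC·R_2/(R_1+R_2) = 15×2.7/29.7 = 1.36 V, R_Th = R_1‖R_2 = 2.45 kΩ.
Base-emitter loop: V_Th = I_B·R_Th + V_BE + (β+1)I_B·R_E, so I_B = (1.36 − 0.7) / (2.45 + 121×0.15) = 0.0322 mA.
I_C = β·I_B = 120×0.0322 = 3.86 mA, and I_E = (β+1)I_B = 3.9 mA.
V_CE = V_CC − I_C·R_C − I_E·R_E = 15 − 3.86×1.2 − 3.9×0.15 = 9.78 V.
V_CE = 9.78 V > 0.2 V confirms active-region operation.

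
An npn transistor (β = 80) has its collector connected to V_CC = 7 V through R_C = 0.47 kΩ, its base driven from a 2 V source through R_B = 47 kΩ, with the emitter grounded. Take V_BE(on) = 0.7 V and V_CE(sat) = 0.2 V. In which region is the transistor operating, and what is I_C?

Assume active. Base-emitter loop: I_B = (V_BB − V_BE)/R_B = (2 − 0.7)/47 = 0.0277 mA.
I_C = β·I_B = 80×0.0277 = 2.21 mA.
V_CE = V_CC − I_C·R_C = 7 − 2.21×0.47 = 5.96 V > V_CE(sat), so the active-region assumption holds.

active; I_C ≈ 2.2 mA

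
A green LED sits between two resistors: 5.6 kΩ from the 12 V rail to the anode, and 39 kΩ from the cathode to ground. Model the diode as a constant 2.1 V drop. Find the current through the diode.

I ≈ 0.22 mA

The two resistors are in series with the diode, so KVL gives 12 = I·5.6 + 2.1 + I·39.
I = (12 − 2.1) / (5.6 + 39) kΩ = 9.9 / 44.6 = 0.222 mA.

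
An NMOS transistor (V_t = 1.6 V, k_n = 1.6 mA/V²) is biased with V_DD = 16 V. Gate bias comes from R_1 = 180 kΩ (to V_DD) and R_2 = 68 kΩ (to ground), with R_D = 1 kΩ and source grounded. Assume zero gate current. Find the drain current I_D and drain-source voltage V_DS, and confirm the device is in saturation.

V_G = V_DD·R_2/(R_1+R_2) = 16×68/248 = 4.39 V. With the source grounded, V_GS = V_G = 4.39 V.
Assume saturation: I_D = (k_n/2)(V_GS − V_t)² = (1.6/2)×(4.39 − 1.6)² = 0.8×2.79² = 6.21 mA.
V_DS = V_DD − I_D·R_D = 16 − 6.21×1 = 9.79 V.
Saturation requires V_DS ≥ V_GS − V_t = 2.79 V; 9.79 ≥ 2.79 ✓.

I_D ≈ 6.2 mA, V_DS ≈ 9.8 V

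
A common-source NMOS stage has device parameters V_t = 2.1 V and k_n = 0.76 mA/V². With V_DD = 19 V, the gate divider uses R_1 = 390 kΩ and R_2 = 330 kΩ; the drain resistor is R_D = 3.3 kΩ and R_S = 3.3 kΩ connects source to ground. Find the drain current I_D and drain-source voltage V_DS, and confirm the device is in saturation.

V_G = V_DD·R_2/(R_1+R_2) = 19×330/720 = 8.71 V.
Assume saturation: I_D = (k_n/2)(V_GS − V_t)² with V_GS = V_G − I_D·R_S = 8.71 − 3.3·I_D.
Substituting gives 4.14·I_D² − 17.6·I_D + 16.6 = 0, with roots I_D = 1.42 or 2.83 mA.
The root I_D = 2.83 mA gives V_GS = -0.629 V ≤ V_t, so take I_D = 1.42 mA.
Then V_GS = 4.03 V and V_DS = V_DD − I_D(R_D+R_S) = 19 − 1.42×6.6 = 9.65 V.
Saturation requires V_DS ≥ V_GS − V_t = 1.93 V; 9.65 ≥ 1.93 ✓.

I_D ≈ 1.4 mA, V_DS ≈ 9.6 V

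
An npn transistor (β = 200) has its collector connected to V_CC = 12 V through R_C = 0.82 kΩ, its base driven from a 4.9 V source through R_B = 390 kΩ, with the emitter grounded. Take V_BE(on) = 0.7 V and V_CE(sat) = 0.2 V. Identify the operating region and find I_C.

active; I_C ≈ 2.2 mA

Assume active. Base-emitter loop: I_B = (V_BB − V_BE)/R_B = (4.9 − 0.7)/390 = 0.0108 mA.
I_C = β·I_B = 200×0.0108 = 2.15 mA.
V_CE = V_CC − I_C·R_C = 12 − 2.15×0.82 = 10.2 V > V_CE(sat), so the active-region assumption holds.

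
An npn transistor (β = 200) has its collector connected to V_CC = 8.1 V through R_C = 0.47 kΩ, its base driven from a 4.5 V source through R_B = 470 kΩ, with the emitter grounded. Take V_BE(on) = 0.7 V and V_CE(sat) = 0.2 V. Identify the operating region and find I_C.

Assume active. Base-emitter loop: I_B = (V_BB − V_BE)/R_B = (4.5 − 0.7)/470 = 0.00809 mA.
I_C = β·I_B = 200×0.00809 = 1.62 mA.
V_CE = V_CC − I_C·R_C = 8.1 − 1.62×0.47 = 7.34 V > V_CE(sat), so the active-region assumption holds.

active; I_C ≈ 1.6 mA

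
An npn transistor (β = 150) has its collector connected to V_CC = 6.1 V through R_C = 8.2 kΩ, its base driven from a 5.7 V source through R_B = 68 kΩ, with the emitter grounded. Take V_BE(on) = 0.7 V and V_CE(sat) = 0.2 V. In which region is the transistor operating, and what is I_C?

Assume active: I_B = (5.7 − 0.7)/68 = 0.0735 mA, giving I_C = β·I_B = 11 mA.
But then V_CE = 6.1 − 11×8.2 = -84.3 V < V_CE(sat) = 0.2 V — impossible in the active region.
So the transistor is saturated. With V_CE = 0.2 V, I_C = (V_CC − 0.2)/R_C = 5.9/8.2 = 0.72 mA.
Check: β·I_B = 11 mA > I_C = 0.72 mA, confirming saturation.

saturation; I_C ≈ 0.72 mA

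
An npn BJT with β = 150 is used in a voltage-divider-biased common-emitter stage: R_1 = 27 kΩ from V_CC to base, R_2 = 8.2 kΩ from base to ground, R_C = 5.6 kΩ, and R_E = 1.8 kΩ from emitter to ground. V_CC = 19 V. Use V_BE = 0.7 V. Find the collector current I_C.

Thevenize the base divider: V_Th = V_CC·R_2/(R_1+R_2) = 19×8.2/35.2 = 4.43 V, R_Th = R_1‖R_2 = 6.29 kΩ.
Base-emitter loop: V_Th = I_B·R_Th + V_BE + (β+1)I_B·R_E, so I_B = (4.43 − 0.7) / (6.29 + 151×1.8) = 0.0134 mA.
I_C = β·I_B = 150×0.0134 = 2.01 mA, and I_E = (β+1)I_B = 2.02 mA.
V_CE = V_CC − I_C·R_C − I_E·R_E = 19 − 2.01×5.6 − 2.02×1.8 = 4.1 V.
V_CE = 4.1 V > 0.2 V confirms active-region operation.

I_C ≈ 2 mA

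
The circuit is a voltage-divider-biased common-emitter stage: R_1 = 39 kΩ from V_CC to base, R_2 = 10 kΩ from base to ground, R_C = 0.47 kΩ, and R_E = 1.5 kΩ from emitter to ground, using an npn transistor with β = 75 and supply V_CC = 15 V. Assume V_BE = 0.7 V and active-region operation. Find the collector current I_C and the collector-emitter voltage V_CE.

I_C ≈ 1.5 mA, V_CE ≈ 12 V

Thevenize the base divider: V_Th = V_CC·R_2/(R_1+R_2) = 15×10/49 = 3.06 V, R_Th = R_1‖R_2 = 7.96 kΩ.
Base-emitter loop: V_Th = I_B·R_Th + V_BE + (β+1)I_B·R_E, so I_B = (3.06 − 0.7) / (7.96 + 76×1.5) = 0.0194 mA.
I_C = β·I_B = 75×0.0194 = 1.45 mA, and I_E = (β+1)I_B = 1.47 mA.
V_CE = V_CC − I_C·R_C − I_E·R_E = 15 − 1.45×0.47 − 1.47×1.5 = 12.1 V.
V_CE = 12.1 V > 0.2 V confirms active-region operation.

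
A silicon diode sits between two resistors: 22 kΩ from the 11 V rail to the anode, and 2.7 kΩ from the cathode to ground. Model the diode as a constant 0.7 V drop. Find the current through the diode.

I ≈ 0.42 mA

The two resistors are in series with the diode, so KVL gives 11 = I·22 + 0.7 + I·2.7.
I = (11 − 0.7) / (22 + 2.7) kΩ = 10.3 / 24.7 = 0.417 mA.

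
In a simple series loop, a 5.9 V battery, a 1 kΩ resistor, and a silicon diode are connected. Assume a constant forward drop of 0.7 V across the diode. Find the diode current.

KVL around the loop: 5.9 = V_D + I·R = 0.7 + I × 1 kΩ.
So I = (5.9 − 0.7) / 1 kΩ = 5.2 / 1 = 5.2 mA.

I ≈ 5.2 mA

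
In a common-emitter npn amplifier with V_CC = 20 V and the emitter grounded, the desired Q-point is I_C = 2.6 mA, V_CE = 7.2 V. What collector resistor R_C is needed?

R_C ≈ 4.9 kΩ

Collector loop: V_CC = I_C·R_C + V_CE.
R_C = (V_CC − V_CE)/I_C = (20 − 7.2)/2.6 = 4.92 kΩ.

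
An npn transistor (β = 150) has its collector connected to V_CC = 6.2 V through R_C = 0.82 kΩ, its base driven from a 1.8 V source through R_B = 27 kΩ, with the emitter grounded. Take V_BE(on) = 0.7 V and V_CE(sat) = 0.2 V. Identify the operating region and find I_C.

Assume active. Base-emitter loop: I_B = (V_BB − V_BE)/R_B = (1.8 − 0.7)/27 = 0.0407 mA.
I_C = β·I_B = 150×0.0407 = 6.11 mA.
V_CE = V_CC − I_C·R_C = 6.2 − 6.11×0.82 = 1.19 V > V_CE(sat), so the active-region assumption holds.

active; I_C ≈ 6.1 mA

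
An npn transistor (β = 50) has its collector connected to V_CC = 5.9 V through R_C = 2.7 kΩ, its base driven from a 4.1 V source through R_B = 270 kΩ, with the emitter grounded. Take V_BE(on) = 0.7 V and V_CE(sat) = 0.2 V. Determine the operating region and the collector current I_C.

Assume active. Base-emitter loop: I_B = (V_BB − V_BE)/R_B = (4.1 − 0.7)/270 = 0.0126 mA.
I_C = β·I_B = 50×0.0126 = 0.63 mA.
V_CE = V_CC − I_C·R_C = 5.9 − 0.63×2.7 = 4.2 V > V_CE(sat), so the active-region assumption holds.

active; I_C ≈ 0.63 mA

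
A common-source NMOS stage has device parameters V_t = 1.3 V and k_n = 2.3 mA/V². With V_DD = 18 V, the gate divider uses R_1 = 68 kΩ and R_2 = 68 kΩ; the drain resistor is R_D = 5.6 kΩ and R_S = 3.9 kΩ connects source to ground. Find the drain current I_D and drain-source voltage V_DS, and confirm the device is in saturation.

I_D ≈ 1.7 mA, V_DS ≈ 2.2 V

V_G = V_DD·R_2/(R_1+R_2) = 18×68/136 = 9 V.
Assume saturation: I_D = (k_n/2)(V_GS − V_t)² with V_GS = V_G − I_D·R_S = 9 − 3.9·I_D.
Substituting gives 17.5·I_D² − 70.1·I_D + 68.2 = 0, with roots I_D = 1.67 or 2.34 mA.
The root I_D = 2.34 mA gives V_GS = -0.126 V ≤ V_t, so take I_D = 1.67 mA.
Then V_GS = 2.5 V and V_DS = V_DD − I_D(R_D+R_S) = 18 − 1.67×9.5 = 2.18 V.
Saturation requires V_DS ≥ V_GS − V_t = 1.2 V; 2.18 ≥ 1.2 ✓.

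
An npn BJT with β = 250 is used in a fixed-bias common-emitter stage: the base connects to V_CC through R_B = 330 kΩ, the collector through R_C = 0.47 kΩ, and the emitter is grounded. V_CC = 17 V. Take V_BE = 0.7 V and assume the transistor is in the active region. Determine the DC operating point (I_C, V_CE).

Base loop: V_CC = I_B·R_B + V_BE, so I_B = (17 − 0.7)/330 kΩ = 0.0494 mA.
In the active region I_C = β·I_B = 250 × 0.0494 = 12.3 mA.
Collector loop: V_CE = V_CC − I_C·R_C = 17 − 12.3×0.47 = 11.2 V.
Since V_CE = 11.2 V > V_CE(sat) ≈ 0.2 V, the transistor is in the active region as assumed.

I_C ≈ 12 mA, V_CE ≈ 11 V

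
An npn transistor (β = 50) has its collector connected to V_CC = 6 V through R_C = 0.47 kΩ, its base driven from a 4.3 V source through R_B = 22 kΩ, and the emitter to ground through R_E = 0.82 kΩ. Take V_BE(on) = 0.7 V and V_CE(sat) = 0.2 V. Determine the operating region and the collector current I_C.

active; I_C ≈ 2.8 mA

Assume active. Base-emitter loop: I_B = (V_BB − V_BE)/(R_B + (β+1)R_E) = (4.3 − 0.7)/(22 + 51×0.82) = 0.0564 mA.
I_C = β·I_B = 50×0.0564 = 2.82 mA.
V_CE = V_CC − I_C·R_C − I_E·R_E = 6 − 2.82×0.47 − 2.88×0.82 = 2.32 V > V_CE(sat), so the active-region assumption holds.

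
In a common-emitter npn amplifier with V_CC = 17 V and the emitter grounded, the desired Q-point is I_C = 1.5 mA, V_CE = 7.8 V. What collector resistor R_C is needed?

Collector loop: V_CC = I_C·R_C + V_CE.
R_C = (V_CC − V_CE)/I_C = (17 − 7.8)/1.5 = 6.13 kΩ.

R_C ≈ 6.1 kΩ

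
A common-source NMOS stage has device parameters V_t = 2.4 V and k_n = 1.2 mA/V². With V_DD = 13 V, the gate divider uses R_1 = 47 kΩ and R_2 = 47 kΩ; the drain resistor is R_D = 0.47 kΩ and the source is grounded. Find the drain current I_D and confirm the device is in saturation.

I_D ≈ 10 mA

V_G = V_DD·R_2/(R_1+R_2) = 13×47/94 = 6.5 V. With the source grounded, V_GS = V_G = 6.5 V.
Assume saturation: I_D = (k_n/2)(V_GS − V_t)² = (1.2/2)×(6.5 − 2.4)² = 0.6×4.1² = 10.1 mA.
V_DS = V_DD − I_D·R_D = 13 − 10.1×0.47 = 8.26 V.
Saturation requires V_DS ≥ V_GS − V_t = 4.1 V; 8.26 ≥ 4.1 ✓.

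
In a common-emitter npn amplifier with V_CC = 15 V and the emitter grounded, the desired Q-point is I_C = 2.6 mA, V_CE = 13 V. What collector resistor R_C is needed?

Collector loop: V_CC = I_C·R_C + V_CE.
R_C = (V_CC − V_CE)/I_C = (15 − 13)/2.6 = 0.769 kΩ.

R_C ≈ 0.77 kΩ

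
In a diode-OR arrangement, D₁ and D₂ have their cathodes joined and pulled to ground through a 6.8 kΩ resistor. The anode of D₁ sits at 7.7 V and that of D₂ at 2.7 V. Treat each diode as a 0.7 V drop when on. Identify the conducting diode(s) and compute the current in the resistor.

Assume both conduct. Then node N would need to be at both 7.7−0.7 = 7 V and 2.7−0.7 = 2 V, which is impossible.
Assume only D₁ conducts: V_N = 7.7 − 0.7 = 7 V, so I_R = 7/6.8 = 1.03 mA.
Check D₂: its anode-to-cathode voltage is 2.7 − 7 = -4.3 V < 0.7 V, so it is off. The assumption is consistent.

Only D₁ conducts; I_R ≈ 1 mA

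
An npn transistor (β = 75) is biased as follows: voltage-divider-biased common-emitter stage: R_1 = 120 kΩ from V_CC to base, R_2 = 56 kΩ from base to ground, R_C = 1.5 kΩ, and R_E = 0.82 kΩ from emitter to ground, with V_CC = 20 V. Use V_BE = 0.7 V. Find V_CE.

Thevenize the base divider: V_Th = V_CC·R_2/(R_1+R_2) = 20×56/176 = 6.36 V, R_Th = R_1‖R_2 = 38.2 kΩ.
Base-emitter loop: V_Th = I_B·R_Th + V_BE + (β+1)I_B·R_E, so I_B = (6.36 − 0.7) / (38.2 + 76×0.82) = 0.0564 mA.
I_C = β·I_B = 75×0.0564 = 4.23 mA, and I_E = (β+1)I_B = 4.28 mA.
V_CE = V_CC − I_C·R_C − I_E·R_E = 20 − 4.23×1.5 − 4.28×0.82 = 10.1 V.
V_CE = 10.1 V > 0.2 V confirms active-region operation.

V_CE ≈ 10 V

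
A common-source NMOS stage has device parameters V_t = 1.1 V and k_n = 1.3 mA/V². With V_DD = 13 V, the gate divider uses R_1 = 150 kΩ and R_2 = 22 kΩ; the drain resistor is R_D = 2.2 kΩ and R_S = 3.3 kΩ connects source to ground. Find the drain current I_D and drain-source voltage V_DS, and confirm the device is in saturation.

I_D ≈ 0.071 mA, V_DS ≈ 13 V

V_G = V_DD·R_2/(R_1+R_2) = 13×22/172 = 1.66 V.
Assume saturation: I_D = (k_n/2)(V_GS − V_t)² with V_GS = V_G − I_D·R_S = 1.66 − 3.3·I_D.
Substituting gives 7.08·I_D² − 3.41·I_D + 0.206 = 0, with roots I_D = 0.0706 or 0.412 mA.
The root I_D = 0.412 mA gives V_GS = 0.304 V ≤ V_t, so take I_D = 0.0706 mA.
Then V_GS = 1.43 V and V_DS = V_DD − I_D(R_D+R_S) = 13 − 0.0706×5.5 = 12.6 V.
Saturation requires V_DS ≥ V_GS − V_t = 0.33 V; 12.6 ≥ 0.33 ✓.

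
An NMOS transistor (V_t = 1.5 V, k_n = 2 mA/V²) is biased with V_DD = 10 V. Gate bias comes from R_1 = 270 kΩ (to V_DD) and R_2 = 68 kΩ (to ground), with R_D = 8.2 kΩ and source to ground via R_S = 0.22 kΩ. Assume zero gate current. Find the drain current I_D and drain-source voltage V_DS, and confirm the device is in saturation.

I_D ≈ 0.22 mA, V_DS ≈ 8.2 V

V_G = V_DD·R_2/(R_1+R_2) = 10×68/338 = 2.01 V.
Assume saturation: I_D = (k_n/2)(V_GS − V_t)² with V_GS = V_G − I_D·R_S = 2.01 − 0.22·I_D.
Substituting gives 0.0484·I_D² − 1.23·I_D + 0.262 = 0, with roots I_D = 0.216 or 25.1 mA.
The root I_D = 25.1 mA gives V_GS = -3.51 V ≤ V_t, so take I_D = 0.216 mA.
Then V_GS = 1.96 V and V_DS = V_DD − I_D(R_D+R_S) = 10 − 0.216×8.42 = 8.18 V.
Saturation requires V_DS ≥ V_GS − V_t = 0.464 V; 8.18 ≥ 0.464 ✓.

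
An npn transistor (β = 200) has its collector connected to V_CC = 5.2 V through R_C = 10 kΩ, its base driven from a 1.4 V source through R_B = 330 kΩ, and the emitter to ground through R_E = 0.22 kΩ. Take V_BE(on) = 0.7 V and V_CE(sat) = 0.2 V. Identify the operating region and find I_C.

active; I_C ≈ 0.37 mA

Assume active. Base-emitter loop: I_B = (V_BB − V_BE)/(R_B + (β+1)R_E) = (1.4 − 0.7)/(330 + 201×0.22) = 0.00187 mA.
I_C = β·I_B = 200×0.00187 = 0.374 mA.
V_CE = V_CC − I_C·R_C − I_E·R_E = 5.2 − 0.374×10 − 0.376×0.22 = 1.38 V > V_CE(sat), so the active-region assumption holds.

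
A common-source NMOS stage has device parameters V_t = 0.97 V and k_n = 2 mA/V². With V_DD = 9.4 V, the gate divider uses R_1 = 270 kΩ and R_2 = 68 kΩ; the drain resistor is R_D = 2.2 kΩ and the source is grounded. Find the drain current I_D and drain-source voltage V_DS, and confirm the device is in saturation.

I_D ≈ 0.85 mA, V_DS ≈ 7.5 V

V_G = V_DD·R_2/(R_1+R_2) = 9.4×68/338 = 1.89 V. With the source grounded, V_GS = V_G = 1.89 V.
Assume saturation: I_D = (k_n/2)(V_GS − V_t)² = (2/2)×(1.89 − 0.97)² = 1×0.921² = 0.848 mA.
V_DS = V_DD − I_D·R_D = 9.4 − 0.848×2.2 = 7.53 V.
Saturation requires V_DS ≥ V_GS − V_t = 0.921 V; 7.53 ≥ 0.921 ✓.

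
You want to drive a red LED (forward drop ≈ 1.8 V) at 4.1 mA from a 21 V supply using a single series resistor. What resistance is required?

R ≈ 4.7 kΩ

The resistor drops V_S − V_D = 21 − 1.8 = 19.2 V at 4.1 mA.
R = 19.2 V / 4.1 mA = 4.68 kΩ.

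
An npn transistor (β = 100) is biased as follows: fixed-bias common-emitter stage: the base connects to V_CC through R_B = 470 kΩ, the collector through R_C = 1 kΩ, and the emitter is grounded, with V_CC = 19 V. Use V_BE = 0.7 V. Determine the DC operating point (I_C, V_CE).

I_C ≈ 3.9 mA, V_CE ≈ 15 V

Base loop: V_CC = I_B·R_B + V_BE, so I_B = (19 − 0.7)/470 kΩ = 0.0389 mA.
In the active region I_C = β·I_B = 100 × 0.0389 = 3.89 mA.
Collector loop: V_CE = V_CC − I_C·R_C = 19 − 3.89×1 = 15.1 V.
Since V_CE = 15.1 V > V_CE(sat) ≈ 0.2 V, the transistor is in the active region as assumed.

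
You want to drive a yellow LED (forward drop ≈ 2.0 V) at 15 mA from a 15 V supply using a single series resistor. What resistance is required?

The resistor drops V_S − V_D = 15 − 2.0 = 13 V at 15 mA.
R = 13 V / 15 mA = 0.867 kΩ.

R ≈ 0.87 kΩ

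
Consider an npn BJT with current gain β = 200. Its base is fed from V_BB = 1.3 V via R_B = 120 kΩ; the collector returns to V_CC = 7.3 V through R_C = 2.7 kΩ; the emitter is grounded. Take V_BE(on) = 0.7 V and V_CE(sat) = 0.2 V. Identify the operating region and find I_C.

Assume active. Base-emitter loop: I_B = (V_BB − V_BE)/R_B = (1.3 − 0.7)/120 = 0.005 mA.
I_C = β·I_B = 200×0.005 = 1 mA.
V_CE = V_CC − I_C·R_C = 7.3 − 1×2.7 = 4.6 V > V_CE(sat), so the active-region assumption holds.

active; I_C ≈ 1 mA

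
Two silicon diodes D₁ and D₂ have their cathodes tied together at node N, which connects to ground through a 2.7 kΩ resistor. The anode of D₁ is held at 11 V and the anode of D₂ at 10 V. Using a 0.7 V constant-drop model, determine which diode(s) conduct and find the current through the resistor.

Only D₁ conducts; I_R ≈ 3.8 mA

Assume both conduct. Then node N would need to be at both 11−0.7 = 10.3 V and 10−0.7 = 9.3 V, which is impossible.
Assume only D₁ conducts: V_N = 11 − 0.7 = 10.3 V, so I_R = 10.3/2.7 = 3.81 mA.
Check D₂: its anode-to-cathode voltage is 10 − 10.3 = -0.3 V < 0.7 V, so it is off. The assumption is consistent.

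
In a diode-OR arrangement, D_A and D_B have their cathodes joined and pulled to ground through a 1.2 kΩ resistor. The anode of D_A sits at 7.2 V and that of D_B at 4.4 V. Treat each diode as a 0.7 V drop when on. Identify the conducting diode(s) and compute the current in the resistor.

Only D_A conducts; I_R ≈ 5.4 mA

Assume both conduct. Then node N would need to be at both 7.2−0.7 = 6.5 V and 4.4−0.7 = 3.7 V, which is impossible.
Assume only D_A conducts: V_N = 7.2 − 0.7 = 6.5 V, so I_R = 6.5/1.2 = 5.42 mA.
Check D_B: its anode-to-cathode voltage is 4.4 − 6.5 = -2.1 V < 0.7 V, so it is off. The assumption is consistent.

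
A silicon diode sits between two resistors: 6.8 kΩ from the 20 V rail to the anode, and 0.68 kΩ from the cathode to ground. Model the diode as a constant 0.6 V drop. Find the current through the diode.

I ≈ 2.6 mA

The two resistors are in series with the diode, so KVL gives 20 = I·6.8 + 0.6 + I·0.68.
I = (20 − 0.6) / (6.8 + 0.68) kΩ = 19.4 / 7.48 = 2.59 mA.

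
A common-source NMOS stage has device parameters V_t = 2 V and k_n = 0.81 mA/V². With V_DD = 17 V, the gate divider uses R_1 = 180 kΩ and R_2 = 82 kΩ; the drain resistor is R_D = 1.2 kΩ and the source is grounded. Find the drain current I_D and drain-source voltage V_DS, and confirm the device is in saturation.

V_G = V_DD·R_2/(R_1+R_2) = 17×82/262 = 5.32 V. With the source grounded, V_GS = V_G = 5.32 V.
Assume saturation: I_D = (k_n/2)(V_GS − V_t)² = (0.81/2)×(5.32 − 2)² = 0.405×3.32² = 4.47 mA.
V_DS = V_DD − I_D·R_D = 17 − 4.47×1.2 = 11.6 V.
Saturation requires V_DS ≥ V_GS − V_t = 3.32 V; 11.6 ≥ 3.32 ✓.

I_D ≈ 4.5 mA, V_DS ≈ 12 V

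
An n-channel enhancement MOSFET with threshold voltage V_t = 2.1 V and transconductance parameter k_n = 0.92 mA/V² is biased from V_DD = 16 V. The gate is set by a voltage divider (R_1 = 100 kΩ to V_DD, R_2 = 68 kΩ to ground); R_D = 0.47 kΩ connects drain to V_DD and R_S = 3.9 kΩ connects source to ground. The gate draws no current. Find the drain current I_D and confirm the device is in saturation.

V_G = V_DD·R_2/(R_1+R_2) = 16×68/168 = 6.48 V.
Assume saturation: I_D = (k_n/2)(V_GS − V_t)² with V_GS = V_G − I_D·R_S = 6.48 − 3.9·I_D.
Substituting gives 7·I_D² − 16.7·I_D + 8.81 = 0, with roots I_D = 0.787 or 1.6 mA.
The root I_D = 1.6 mA gives V_GS = 0.235 V ≤ V_t, so take I_D = 0.787 mA.
Then V_GS = 3.41 V and V_DS = V_DD − I_D(R_D+R_S) = 16 − 0.787×4.37 = 12.6 V.
Saturation requires V_DS ≥ V_GS − V_t = 1.31 V; 12.6 ≥ 1.31 ✓.

I_D ≈ 0.79 mA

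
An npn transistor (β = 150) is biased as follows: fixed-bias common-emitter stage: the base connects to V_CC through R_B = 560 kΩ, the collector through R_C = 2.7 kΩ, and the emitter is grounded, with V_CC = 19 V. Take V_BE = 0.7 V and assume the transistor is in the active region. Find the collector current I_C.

Base loop: V_CC = I_B·R_B + V_BE, so I_B = (19 − 0.7)/560 kΩ = 0.0327 mA.
In the active region I_C = β·I_B = 150 × 0.0327 = 4.9 mA.
Collector loop: V_CE = V_CC − I_C·R_C = 19 − 4.9×2.7 = 5.77 V.
Since V_CE = 5.77 V > V_CE(sat) ≈ 0.2 V, the transistor is in the active region as assumed.

I_C ≈ 4.9 mA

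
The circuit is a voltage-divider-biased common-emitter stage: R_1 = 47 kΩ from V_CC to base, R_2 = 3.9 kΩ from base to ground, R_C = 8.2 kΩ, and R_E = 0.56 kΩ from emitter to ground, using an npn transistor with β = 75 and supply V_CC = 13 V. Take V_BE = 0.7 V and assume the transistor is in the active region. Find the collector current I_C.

Thevenize the base divider: V_Th = V_CC·R_2/(R_1+R_2) = 13×3.9/50.9 = 0.996 V, R_Th = R_1‖R_2 = 3.6 kΩ.
Base-emitter loop: V_Th = I_B·R_Th + V_BE + (β+1)I_B·R_E, so I_B = (0.996 − 0.7) / (3.6 + 76×0.56) = 0.00641 mA.
I_C = β·I_B = 75×0.00641 = 0.481 mA, and I_E = (β+1)I_B = 0.487 mA.
V_CE = V_CC − I_C·R_C − I_E·R_E = 13 − 0.481×8.2 − 0.487×0.56 = 8.78 V.
V_CE = 8.78 V > 0.2 V confirms active-region operation.

I_C ≈ 0.48 mA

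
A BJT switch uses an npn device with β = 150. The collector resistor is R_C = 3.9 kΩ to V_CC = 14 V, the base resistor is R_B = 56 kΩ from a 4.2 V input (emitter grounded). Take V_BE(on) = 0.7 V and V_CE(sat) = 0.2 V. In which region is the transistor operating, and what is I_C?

saturation; I_C ≈ 3.5 mA

Assume active: I_B = (4.2 − 0.7)/56 = 0.0625 mA, giving I_C = β·I_B = 9.38 mA.
But then V_CE = 14 − 9.38×3.9 = -22.6 V < V_CE(sat) = 0.2 V — impossible in the active region.
So the transistor is saturated. With V_CE = 0.2 V, I_C = (V_CC − 0.2)/R_C = 13.8/3.9 = 3.54 mA.
Check: β·I_B = 9.38 mA > I_C = 3.54 mA, confirming saturation.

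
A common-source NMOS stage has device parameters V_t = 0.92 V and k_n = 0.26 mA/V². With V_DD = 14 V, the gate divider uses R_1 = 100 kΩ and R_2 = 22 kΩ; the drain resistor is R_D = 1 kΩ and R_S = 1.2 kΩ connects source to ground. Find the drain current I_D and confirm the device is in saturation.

I_D ≈ 0.23 mA

V_G = V_DD·R_2/(R_1+R_2) = 14×22/122 = 2.52 V.
Assume saturation: I_D = (k_n/2)(V_GS − V_t)² with V_GS = V_G − I_D·R_S = 2.52 − 1.2·I_D.
Substituting gives 0.187·I_D² − 1.5·I_D + 0.335 = 0, with roots I_D = 0.23 or 7.79 mA.
The root I_D = 7.79 mA gives V_GS = -6.82 V ≤ V_t, so take I_D = 0.23 mA.
Then V_GS = 2.25 V and V_DS = V_DD − I_D(R_D+R_S) = 14 − 0.23×2.2 = 13.5 V.
Saturation requires V_DS ≥ V_GS − V_t = 1.33 V; 13.5 ≥ 1.33 ✓.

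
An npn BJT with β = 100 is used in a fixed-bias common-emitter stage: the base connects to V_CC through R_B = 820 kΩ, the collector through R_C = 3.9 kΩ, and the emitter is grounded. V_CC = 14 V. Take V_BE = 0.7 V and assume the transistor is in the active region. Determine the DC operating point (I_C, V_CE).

I_C ≈ 1.6 mA, V_CE ≈ 7.7 V

Base loop: V_CC = I_B·R_B + V_BE, so I_B = (14 − 0.7)/820 kΩ = 0.0162 mA.
In the active region I_C = β·I_B = 100 × 0.0162 = 1.62 mA.
Collector loop: V_CE = V_CC − I_C·R_C = 14 − 1.62×3.9 = 7.67 V.
Since V_CE = 7.67 V > V_CE(sat) ≈ 0.2 V, the transistor is in the active region as assumed.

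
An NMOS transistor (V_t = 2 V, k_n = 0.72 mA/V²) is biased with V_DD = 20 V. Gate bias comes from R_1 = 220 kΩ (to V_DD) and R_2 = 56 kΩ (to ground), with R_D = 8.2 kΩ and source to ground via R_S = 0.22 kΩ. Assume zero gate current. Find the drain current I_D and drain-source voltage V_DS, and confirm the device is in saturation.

I_D ≈ 1.2 mA, V_DS ≈ 10 V

V_G = V_DD·R_2/(R_1+R_2) = 20×56/276 = 4.06 V.
Assume saturation: I_D = (k_n/2)(V_GS − V_t)² with V_GS = V_G − I_D·R_S = 4.06 − 0.22·I_D.
Substituting gives 0.0174·I_D² − 1.33·I_D + 1.52 = 0, with roots I_D = 1.17 or 74.9 mA.
The root I_D = 74.9 mA gives V_GS = -12.4 V ≤ V_t, so take I_D = 1.17 mA.
Then V_GS = 3.8 V and V_DS = V_DD − I_D(R_D+R_S) = 20 − 1.17×8.42 = 10.2 V.
Saturation requires V_DS ≥ V_GS − V_t = 1.8 V; 10.2 ≥ 1.8 ✓.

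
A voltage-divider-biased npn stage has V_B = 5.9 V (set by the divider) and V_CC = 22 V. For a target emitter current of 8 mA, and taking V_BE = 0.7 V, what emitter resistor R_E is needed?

V_E = V_B − V_BE = 5.9 − 0.7 = 5.2 V.
R_E = V_E / I_E = 5.2 / 8 = 0.65 kΩ.

R_E ≈ 0.65 kΩ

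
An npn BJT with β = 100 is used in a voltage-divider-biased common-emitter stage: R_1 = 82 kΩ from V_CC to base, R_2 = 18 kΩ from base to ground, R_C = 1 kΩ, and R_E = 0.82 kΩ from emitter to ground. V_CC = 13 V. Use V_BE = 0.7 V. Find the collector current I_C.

Thevenize the base divider: V_Th = V_CC·R_2/(R_1+R_2) = 13×18/100 = 2.34 V, R_Th = R_1‖R_2 = 14.8 kΩ.
Base-emitter loop: V_Th = I_B·R_Th + V_BE + (β+1)I_B·R_E, so I_B = (2.34 − 0.7) / (14.8 + 101×0.82) = 0.0168 mA.
I_C = β·I_B = 100×0.0168 = 1.68 mA, and I_E = (β+1)I_B = 1.7 mA.
V_CE = V_CC − I_C·R_C − I_E·R_E = 13 − 1.68×1 − 1.7×0.82 = 9.93 V.
V_CE = 9.93 V > 0.2 V confirms active-region operation.

I_C ≈ 1.7 mA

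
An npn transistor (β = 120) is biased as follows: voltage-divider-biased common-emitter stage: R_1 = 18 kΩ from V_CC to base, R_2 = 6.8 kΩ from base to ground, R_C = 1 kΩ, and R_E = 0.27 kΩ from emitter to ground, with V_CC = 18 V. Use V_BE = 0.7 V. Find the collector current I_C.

Thevenize the base divider: V_Th = V_CC·R_2/(R_1+R_2) = 18×6.8/24.8 = 4.94 V, R_Th = R_1‖R_2 = 4.94 kΩ.
Base-emitter loop: V_Th = I_B·R_Th + V_BE + (β+1)I_B·R_E, so I_B = (4.94 − 0.7) / (4.94 + 121×0.27) = 0.113 mA.
I_C = β·I_B = 120×0.113 = 13.5 mA, and I_E = (β+1)I_B = 13.6 mA.
V_CE = V_CC − I_C·R_C − I_E·R_E = 18 − 13.5×1 − 13.6×0.27 = 0.805 V.
V_CE = 0.805 V > 0.2 V confirms active-region operation.

I_C ≈ 14 mA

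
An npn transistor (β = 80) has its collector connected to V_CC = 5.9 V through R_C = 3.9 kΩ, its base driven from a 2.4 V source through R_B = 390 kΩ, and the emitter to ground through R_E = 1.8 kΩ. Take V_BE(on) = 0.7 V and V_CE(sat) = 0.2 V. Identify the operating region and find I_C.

active; I_C ≈ 0.25 mA

Assume active. Base-emitter loop: I_B = (V_BB − V_BE)/(R_B + (β+1)R_E) = (2.4 − 0.7)/(390 + 81×1.8) = 0.00317 mA.
I_C = β·I_B = 80×0.00317 = 0.254 mA.
V_CE = V_CC − I_C·R_C − I_E·R_E = 5.9 − 0.254×3.9 − 0.257×1.8 = 4.45 V > V_CE(sat), so the active-region assumption holds.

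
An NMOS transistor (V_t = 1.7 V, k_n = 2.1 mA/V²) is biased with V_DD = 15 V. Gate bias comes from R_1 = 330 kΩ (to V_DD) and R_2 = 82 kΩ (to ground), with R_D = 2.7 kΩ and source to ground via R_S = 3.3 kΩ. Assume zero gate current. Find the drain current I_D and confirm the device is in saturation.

I_D ≈ 0.24 mA

V_G = V_DD·R_2/(R_1+R_2) = 15×82/412 = 2.99 V.
Assume saturation: I_D = (k_n/2)(V_GS − V_t)² with V_GS = V_G − I_D·R_S = 2.99 − 3.3·I_D.
Substituting gives 11.4·I_D² − 9.91·I_D + 1.73 = 0, with roots I_D = 0.244 or 0.623 mA.
The root I_D = 0.623 mA gives V_GS = 0.93 V ≤ V_t, so take I_D = 0.244 mA.
Then V_GS = 2.18 V and V_DS = V_DD − I_D(R_D+R_S) = 15 − 0.244×6 = 13.5 V.
Saturation requires V_DS ≥ V_GS − V_t = 0.482 V; 13.5 ≥ 0.482 ✓.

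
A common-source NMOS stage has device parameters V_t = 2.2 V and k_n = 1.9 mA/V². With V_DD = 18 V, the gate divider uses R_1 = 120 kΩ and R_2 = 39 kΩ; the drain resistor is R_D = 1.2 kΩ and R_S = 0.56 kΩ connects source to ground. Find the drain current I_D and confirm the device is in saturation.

I_D ≈ 1.6 mA

V_G = V_DD·R_2/(R_1+R_2) = 18×39/159 = 4.42 V.
Assume saturation: I_D = (k_n/2)(V_GS − V_t)² with V_GS = V_G − I_D·R_S = 4.42 − 0.56·I_D.
Substituting gives 0.298·I_D² − 3.36·I_D + 4.66 = 0, with roots I_D = 1.62 or 9.65 mA.
The root I_D = 9.65 mA gives V_GS = -0.986 V ≤ V_t, so take I_D = 1.62 mA.
Then V_GS = 3.51 V and V_DS = V_DD − I_D(R_D+R_S) = 18 − 1.62×1.76 = 15.1 V.
Saturation requires V_DS ≥ V_GS − V_t = 1.31 V; 15.1 ≥ 1.31 ✓.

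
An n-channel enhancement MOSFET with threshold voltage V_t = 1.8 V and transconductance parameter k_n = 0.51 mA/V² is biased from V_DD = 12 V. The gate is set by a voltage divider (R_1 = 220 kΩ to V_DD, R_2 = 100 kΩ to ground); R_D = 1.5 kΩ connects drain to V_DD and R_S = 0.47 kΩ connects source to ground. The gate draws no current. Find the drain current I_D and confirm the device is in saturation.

I_D ≈ 0.68 mA

V_G = V_DD·R_2/(R_1+R_2) = 12×100/320 = 3.75 V.
Assume saturation: I_D = (k_n/2)(V_GS − V_t)² with V_GS = V_G − I_D·R_S = 3.75 − 0.47·I_D.
Substituting gives 0.0563·I_D² − 1.47·I_D + 0.97 = 0, with roots I_D = 0.678 or 25.4 mA.
The root I_D = 25.4 mA gives V_GS = -8.17 V ≤ V_t, so take I_D = 0.678 mA.
Then V_GS = 3.43 V and V_DS = V_DD − I_D(R_D+R_S) = 12 − 0.678×1.97 = 10.7 V.
Saturation requires V_DS ≥ V_GS − V_t = 1.63 V; 10.7 ≥ 1.63 ✓.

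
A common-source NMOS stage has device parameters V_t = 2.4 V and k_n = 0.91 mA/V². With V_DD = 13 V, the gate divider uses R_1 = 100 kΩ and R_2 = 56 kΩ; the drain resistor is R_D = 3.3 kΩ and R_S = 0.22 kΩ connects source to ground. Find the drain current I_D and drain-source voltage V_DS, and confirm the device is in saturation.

V_G = V_DD·R_2/(R_1+R_2) = 13×56/156 = 4.67 V.
Assume saturation: I_D = (k_n/2)(V_GS − V_t)² with V_GS = V_G − I_D·R_S = 4.67 − 0.22·I_D.
Substituting gives 0.022·I_D² − 1.45·I_D + 2.34 = 0, with roots I_D = 1.65 or 64.4 mA.
The root I_D = 64.4 mA gives V_GS = -9.49 V ≤ V_t, so take I_D = 1.65 mA.
Then V_GS = 4.3 V and V_DS = V_DD − I_D(R_D+R_S) = 13 − 1.65×3.52 = 7.19 V.
Saturation requires V_DS ≥ V_GS − V_t = 1.9 V; 7.19 ≥ 1.9 ✓.

I_D ≈ 1.6 mA, V_DS ≈ 7.2 V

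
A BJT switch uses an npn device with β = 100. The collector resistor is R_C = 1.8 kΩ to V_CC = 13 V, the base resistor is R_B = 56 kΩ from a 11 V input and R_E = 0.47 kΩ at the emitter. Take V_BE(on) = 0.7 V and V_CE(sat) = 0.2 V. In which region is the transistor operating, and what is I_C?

Assume active: I_B = (11 − 0.7)/(56 + 101×0.47) = 0.0995 mA, I_C = β·I_B = 9.95 mA.
Then V_CE = 13 − 9.95×1.8 − 10.1×0.47 = -9.64 V < 0.2 V — the active assumption fails.
Re-solve with V_CE = 0.2 V. KCL at the emitter: V_E/R_E = (V_BB−0.7−V_E)/R_B + (V_CC−0.2−V_E)/R_C, giving V_E = 2.7 V.
I_C = (V_CC − 0.2 − V_E)/R_C = (12.8 − 2.7)/1.8 = 5.61 mA.
Check: I_B = (10.3 − 2.7)/56 = 0.136 mA, and β·I_B = 13.6 mA > I_C, confirming saturation.

saturation; I_C ≈ 5.6 mA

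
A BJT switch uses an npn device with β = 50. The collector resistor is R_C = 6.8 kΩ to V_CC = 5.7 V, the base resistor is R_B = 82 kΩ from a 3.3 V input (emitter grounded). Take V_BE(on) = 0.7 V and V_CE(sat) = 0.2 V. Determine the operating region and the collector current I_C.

saturation; I_C ≈ 0.81 mA

Assume active: I_B = (3.3 − 0.7)/82 = 0.0317 mA, giving I_C = β·I_B = 1.59 mA.
But then V_CE = 5.7 − 1.59×6.8 = -5.08 V < V_CE(sat) = 0.2 V — impossible in the active region.
So the transistor is saturated. With V_CE = 0.2 V, I_C = (V_CC − 0.2)/R_C = 5.5/6.8 = 0.809 mA.
Check: β·I_B = 1.59 mA > I_C = 0.809 mA, confirming saturation.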